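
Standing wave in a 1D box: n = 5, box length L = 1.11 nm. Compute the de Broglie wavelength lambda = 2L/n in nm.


lambda = 2L / n
= 2 * 1.11 / 5
= 2.22 / 5
= 0.444 nm

0.444


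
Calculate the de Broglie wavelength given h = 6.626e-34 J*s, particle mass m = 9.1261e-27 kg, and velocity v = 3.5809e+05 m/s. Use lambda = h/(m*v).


lambda = h / (m * v)
= 6.626e-34 / (9.1261e-27 * 3.5809e+05)
= 6.626e-34 / 3.2680e-21
= 2.0276e-13 m

2.0276e-13


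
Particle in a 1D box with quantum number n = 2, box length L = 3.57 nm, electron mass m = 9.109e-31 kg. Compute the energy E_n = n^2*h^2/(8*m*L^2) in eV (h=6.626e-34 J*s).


E = n^2 * h^2 / (8 * m * L^2)
= 2^2 * (6.626e-34)^2 / (8 * 9.109e-31 * (3.57e-9)^2)
= 4 * 4.3904e-67 / (8 * 9.109e-31 * 1.2745e-17)
= 1.8909e-20 J
= 0.118 eV

0.118


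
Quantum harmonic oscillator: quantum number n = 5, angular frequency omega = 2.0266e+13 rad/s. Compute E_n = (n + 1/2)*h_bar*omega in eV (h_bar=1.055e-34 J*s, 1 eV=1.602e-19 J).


E = (n + 1/2) * h_bar * omega
= (5 + 0.5) * 1.055e-34 * 2.0266e+13
= 5.5 * 2.1381e-21
= 1.1759e-20 J
= 0.0734 eV

0.0734


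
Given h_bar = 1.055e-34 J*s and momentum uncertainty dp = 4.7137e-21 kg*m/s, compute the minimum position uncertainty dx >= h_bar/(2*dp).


dx = h_bar / (2 * dp)
= 1.055e-34 / (2 * 4.7137e-21)
= 1.055e-34 / 9.4274e-21
= 1.1191e-14 m

1.1191e-14


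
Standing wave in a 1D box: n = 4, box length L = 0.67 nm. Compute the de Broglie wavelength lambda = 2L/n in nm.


lambda = 2L / n
= 2 * 0.67 / 4
= 1.34 / 4
= 0.335 nm

0.335


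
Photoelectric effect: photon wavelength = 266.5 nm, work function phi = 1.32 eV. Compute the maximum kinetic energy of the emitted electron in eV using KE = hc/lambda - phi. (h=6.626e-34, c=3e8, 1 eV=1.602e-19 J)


E_photon = hc / lambda
= (6.626e-34)(3e8) / (266.5e-9)
= 7.4589e-19 J
= 4.656 eV
KE = E_photon - phi
= 4.656 - 1.32
= 3.336 eV

3.336


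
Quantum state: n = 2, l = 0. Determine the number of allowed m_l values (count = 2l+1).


m_l ranges from -l to +l in integer steps
So m_l goes from -0 to +0
Count = 2l + 1 = 2*0 + 1
= 1

1


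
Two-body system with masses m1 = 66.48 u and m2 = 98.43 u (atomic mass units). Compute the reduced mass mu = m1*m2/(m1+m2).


mu = m1 * m2 / (m1 + m2)
= 66.48 * 98.43 / (66.48 + 98.43)
= 6543.6264 / 164.91
= 39.68 u

39.68


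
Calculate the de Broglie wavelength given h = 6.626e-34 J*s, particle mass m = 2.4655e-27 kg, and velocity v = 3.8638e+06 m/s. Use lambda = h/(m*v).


lambda = h / (m * v)
= 6.626e-34 / (2.4655e-27 * 3.8638e+06)
= 6.626e-34 / 9.5262e-21
= 6.9556e-14 m

6.9556e-14


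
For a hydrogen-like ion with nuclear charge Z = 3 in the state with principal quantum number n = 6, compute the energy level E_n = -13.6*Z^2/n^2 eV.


E_n = -13.6 * Z^2 / n^2
= -13.6 * 3^2 / 6^2
= -13.6 * 9 / 36
= -3.4 eV

-3.4


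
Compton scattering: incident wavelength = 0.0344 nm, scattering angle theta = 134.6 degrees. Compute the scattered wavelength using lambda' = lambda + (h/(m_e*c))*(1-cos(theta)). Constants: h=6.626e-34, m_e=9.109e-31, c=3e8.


Compton wavelength: h/(m_e*c) = 2.4247e-12 m
d_lambda = 2.4247e-12 * (1 - cos(134.6 deg))
= 2.4247e-12 * 1.702153
= 4.1272e-12 m = 0.004127 nm
lambda' = 0.0344 + 0.004127
= 0.038527 nm

0.038527


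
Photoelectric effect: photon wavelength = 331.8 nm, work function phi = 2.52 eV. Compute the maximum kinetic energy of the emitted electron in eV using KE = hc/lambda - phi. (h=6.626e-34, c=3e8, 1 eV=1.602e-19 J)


E_photon = hc / lambda
= (6.626e-34)(3e8) / (331.8e-9)
= 5.9910e-19 J
= 3.7397 eV
KE = E_photon - phi
= 3.7397 - 2.52
= 1.2197 eV

1.2197


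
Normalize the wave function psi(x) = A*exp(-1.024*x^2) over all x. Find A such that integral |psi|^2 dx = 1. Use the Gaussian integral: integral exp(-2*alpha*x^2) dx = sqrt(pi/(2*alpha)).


integral |psi|^2 dx = A^2 * sqrt(pi/(2*alpha)) = 1
A^2 = sqrt(2*alpha/pi)
= sqrt(2 * 1.024 / pi)
= 0.807402
A = sqrt(0.807402)
= 0.8986

0.8986


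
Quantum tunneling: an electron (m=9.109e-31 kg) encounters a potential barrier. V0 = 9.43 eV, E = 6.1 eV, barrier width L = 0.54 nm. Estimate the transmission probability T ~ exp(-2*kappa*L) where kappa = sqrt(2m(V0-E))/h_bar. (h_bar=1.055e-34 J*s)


V0 - E = 3.33 eV = 5.3347e-19 J
kappa = sqrt(2 * m * (V0-E)) / h_bar
= sqrt(2 * 9.109e-31 * 5.3347e-19) / 1.055e-34
= 9.3444e+09 /m
2*kappa*L = 2 * 9.3444e+09 * 0.54e-9
= 10.0919
T = exp(-10.0919) = 4.141165e-05

4.141165e-05


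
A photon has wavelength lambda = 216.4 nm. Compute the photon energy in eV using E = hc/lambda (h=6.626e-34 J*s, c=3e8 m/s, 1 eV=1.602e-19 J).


E = hc / lambda
= (6.626e-34)(3e8) / (216.4e-9)
= 1.9878e-25 / 2.1640e-07
= 9.1858e-19 J
Converting to eV: 9.1858e-19 / 1.602e-19
= 5.7339 eV

5.7339


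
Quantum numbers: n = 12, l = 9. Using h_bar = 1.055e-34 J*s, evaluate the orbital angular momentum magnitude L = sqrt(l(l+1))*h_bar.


L = sqrt(l*(l+1)) * h_bar
= sqrt(9 * 10) * 1.055e-34
= sqrt(90) * 1.055e-34
= 9.4868 * 1.055e-34
= 1.0009e-33 J*s

1.0009e-33


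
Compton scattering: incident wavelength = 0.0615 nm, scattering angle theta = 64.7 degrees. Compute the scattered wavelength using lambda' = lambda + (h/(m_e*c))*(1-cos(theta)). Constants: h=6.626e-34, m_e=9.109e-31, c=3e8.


Compton wavelength: h/(m_e*c) = 2.4247e-12 m
d_lambda = 2.4247e-12 * (1 - cos(64.7 deg))
= 2.4247e-12 * 0.572642
= 1.3885e-12 m = 0.001388 nm
lambda' = 0.0615 + 0.001388
= 0.062888 nm

0.062888


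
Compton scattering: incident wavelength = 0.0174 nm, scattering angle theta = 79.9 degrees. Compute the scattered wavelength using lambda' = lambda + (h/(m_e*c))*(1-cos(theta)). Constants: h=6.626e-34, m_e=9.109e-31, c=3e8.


Compton wavelength: h/(m_e*c) = 2.4247e-12 m
d_lambda = 2.4247e-12 * (1 - cos(79.9 deg))
= 2.4247e-12 * 0.824633
= 1.9995e-12 m = 0.001999 nm
lambda' = 0.0174 + 0.001999
= 0.019399 nm

0.019399


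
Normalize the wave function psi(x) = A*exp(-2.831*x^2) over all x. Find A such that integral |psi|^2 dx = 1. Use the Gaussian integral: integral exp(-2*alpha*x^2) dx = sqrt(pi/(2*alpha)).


integral |psi|^2 dx = A^2 * sqrt(pi/(2*alpha)) = 1
A^2 = sqrt(2*alpha/pi)
= sqrt(2 * 2.831 / pi)
= 1.342487
A = sqrt(1.342487)
= 1.1587

1.1587


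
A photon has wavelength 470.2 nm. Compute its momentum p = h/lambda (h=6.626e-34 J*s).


p = h / lambda
= 6.626e-34 / (470.2e-9)
= 6.626e-34 / 4.7020e-07
= 1.4092e-27 kg*m/s

1.4092e-27


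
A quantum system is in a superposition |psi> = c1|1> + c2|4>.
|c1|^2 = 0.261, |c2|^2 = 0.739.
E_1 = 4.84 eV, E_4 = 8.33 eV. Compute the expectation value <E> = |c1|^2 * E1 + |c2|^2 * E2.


<E> = |c1|^2 * E1 + |c2|^2 * E2
= 0.261 * 4.84 + 0.739 * 8.33
= 1.2632 + 6.1559
= 7.4191 eV

7.4191


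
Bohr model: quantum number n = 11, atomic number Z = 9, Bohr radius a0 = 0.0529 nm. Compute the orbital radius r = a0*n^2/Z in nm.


r = a0 * n^2 / Z
= 0.0529 * 11^2 / 9
= 0.0529 * 121 / 9
= 0.7112 nm

0.7112


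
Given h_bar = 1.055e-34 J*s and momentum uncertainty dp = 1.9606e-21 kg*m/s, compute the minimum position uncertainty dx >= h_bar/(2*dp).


dx = h_bar / (2 * dp)
= 1.055e-34 / (2 * 1.9606e-21)
= 1.055e-34 / 3.9212e-21
= 2.6905e-14 m

2.6905e-14


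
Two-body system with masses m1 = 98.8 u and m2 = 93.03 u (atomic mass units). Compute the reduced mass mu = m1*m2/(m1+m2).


mu = m1 * m2 / (m1 + m2)
= 98.8 * 93.03 / (98.8 + 93.03)
= 9191.364 / 191.83
= 47.9141 u

47.9141


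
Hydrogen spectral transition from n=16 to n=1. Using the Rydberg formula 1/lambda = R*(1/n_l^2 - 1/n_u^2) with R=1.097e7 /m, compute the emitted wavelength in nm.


1/lambda = R * (1/n_l^2 - 1/n_u^2)
= 1.097e7 * (1/1^2 - 1/16^2)
= 1.097e7 * (1.0 - 0.003906)
= 1.097e7 * 0.996094
= 1.0927e+07 /m
lambda = 1 / 1.0927e+07 = 91.5152 nm

91.5152


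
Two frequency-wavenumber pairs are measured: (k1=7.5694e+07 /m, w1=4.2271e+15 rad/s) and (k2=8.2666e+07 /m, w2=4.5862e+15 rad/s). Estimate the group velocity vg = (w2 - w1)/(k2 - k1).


vg = (w2 - w1) / (k2 - k1)
= (4.5862e+15 - 4.2271e+15) / (8.2666e+07 - 7.5694e+07)
= 3.5910e+14 / 6.9720e+06
= 5.1506e+07 m/s

5.1506e+07


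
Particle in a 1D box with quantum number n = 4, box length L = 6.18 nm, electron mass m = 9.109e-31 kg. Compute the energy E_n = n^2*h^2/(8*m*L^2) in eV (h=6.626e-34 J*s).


E = n^2 * h^2 / (8 * m * L^2)
= 4^2 * (6.626e-34)^2 / (8 * 9.109e-31 * (6.18e-9)^2)
= 16 * 4.3904e-67 / (8 * 9.109e-31 * 3.8192e-17)
= 2.5240e-20 J
= 0.1576 eV

0.1576


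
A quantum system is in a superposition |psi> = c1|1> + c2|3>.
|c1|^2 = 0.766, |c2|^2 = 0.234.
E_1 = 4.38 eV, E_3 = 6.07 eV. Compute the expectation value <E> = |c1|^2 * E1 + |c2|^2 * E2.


<E> = |c1|^2 * E1 + |c2|^2 * E2
= 0.766 * 4.38 + 0.234 * 6.07
= 3.3551 + 1.4204
= 4.7755 eV

4.7755


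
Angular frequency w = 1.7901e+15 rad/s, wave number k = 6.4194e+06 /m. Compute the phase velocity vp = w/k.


vp = w / k
= 1.7901e+15 / 6.4194e+06
= 2.7886e+08 m/s

2.7886e+08


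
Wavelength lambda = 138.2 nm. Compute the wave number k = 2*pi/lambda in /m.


k = 2 * pi / lambda
= 6.2832 / (138.2e-9)
= 6.2832 / 1.3820e-07
= 4.5464e+07 /m

4.5464e+07


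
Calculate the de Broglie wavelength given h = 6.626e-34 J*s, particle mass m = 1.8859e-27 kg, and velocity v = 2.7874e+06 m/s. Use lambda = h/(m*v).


lambda = h / (m * v)
= 6.626e-34 / (1.8859e-27 * 2.7874e+06)
= 6.626e-34 / 5.2568e-21
= 1.2605e-13 m

1.2605e-13


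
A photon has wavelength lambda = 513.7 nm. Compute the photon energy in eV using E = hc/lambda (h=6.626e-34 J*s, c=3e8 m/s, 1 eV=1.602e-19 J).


E = hc / lambda
= (6.626e-34)(3e8) / (513.7e-9)
= 1.9878e-25 / 5.1370e-07
= 3.8696e-19 J
Converting to eV: 3.8696e-19 / 1.602e-19
= 2.4155 eV

2.4155


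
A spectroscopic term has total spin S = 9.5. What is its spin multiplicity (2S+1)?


Spin multiplicity = 2S + 1
= 2 * 9.5 + 1
= 19.0 + 1
= 20

20


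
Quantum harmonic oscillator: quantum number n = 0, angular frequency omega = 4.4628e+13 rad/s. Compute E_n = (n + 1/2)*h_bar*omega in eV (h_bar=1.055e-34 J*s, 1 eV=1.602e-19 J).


E = (n + 1/2) * h_bar * omega
= (0 + 0.5) * 1.055e-34 * 4.4628e+13
= 0.5 * 4.7083e-21
= 2.3541e-21 J
= 0.0147 eV

0.0147


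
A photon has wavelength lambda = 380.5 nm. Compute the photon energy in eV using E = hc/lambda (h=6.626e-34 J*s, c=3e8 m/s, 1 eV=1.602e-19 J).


E = hc / lambda
= (6.626e-34)(3e8) / (380.5e-9)
= 1.9878e-25 / 3.8050e-07
= 5.2242e-19 J
Converting to eV: 5.2242e-19 / 1.602e-19
= 3.261 eV

3.261


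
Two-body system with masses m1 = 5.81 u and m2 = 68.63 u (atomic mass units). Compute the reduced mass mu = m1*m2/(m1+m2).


mu = m1 * m2 / (m1 + m2)
= 5.81 * 68.63 / (5.81 + 68.63)
= 398.7403 / 74.44
= 5.3565 u

5.3565


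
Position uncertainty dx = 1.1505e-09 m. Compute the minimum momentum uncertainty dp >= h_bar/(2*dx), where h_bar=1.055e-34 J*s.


dp = h_bar / (2 * dx)
= 1.055e-34 / (2 * 1.1505e-09)
= 1.055e-34 / 2.3010e-09
= 4.5850e-26 kg*m/s

4.5850e-26


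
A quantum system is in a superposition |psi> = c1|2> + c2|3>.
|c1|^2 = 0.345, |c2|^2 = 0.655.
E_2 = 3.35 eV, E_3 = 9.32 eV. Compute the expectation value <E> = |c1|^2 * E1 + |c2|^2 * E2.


<E> = |c1|^2 * E1 + |c2|^2 * E2
= 0.345 * 3.35 + 0.655 * 9.32
= 1.1557 + 6.1046
= 7.2604 eV

7.2604


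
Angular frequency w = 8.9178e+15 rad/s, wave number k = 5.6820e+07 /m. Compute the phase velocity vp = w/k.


vp = w / k
= 8.9178e+15 / 5.6820e+07
= 1.5695e+08 m/s

1.5695e+08


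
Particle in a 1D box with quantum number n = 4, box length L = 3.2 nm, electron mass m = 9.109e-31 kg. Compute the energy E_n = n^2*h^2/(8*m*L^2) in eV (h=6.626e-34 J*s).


E = n^2 * h^2 / (8 * m * L^2)
= 4^2 * (6.626e-34)^2 / (8 * 9.109e-31 * (3.2e-9)^2)
= 16 * 4.3904e-67 / (8 * 9.109e-31 * 1.0240e-17)
= 9.4137e-20 J
= 0.5876 eV

0.5876


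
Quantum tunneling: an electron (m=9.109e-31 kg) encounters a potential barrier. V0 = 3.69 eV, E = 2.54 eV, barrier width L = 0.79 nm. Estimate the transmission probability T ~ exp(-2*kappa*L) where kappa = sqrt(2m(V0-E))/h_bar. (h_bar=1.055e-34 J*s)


V0 - E = 1.15 eV = 1.8423e-19 J
kappa = sqrt(2 * m * (V0-E)) / h_bar
= sqrt(2 * 9.109e-31 * 1.8423e-19) / 1.055e-34
= 5.4913e+09 /m
2*kappa*L = 2 * 5.4913e+09 * 0.79e-9
= 8.6763
T = exp(-8.6763) = 1.705790e-04

1.705790e-04


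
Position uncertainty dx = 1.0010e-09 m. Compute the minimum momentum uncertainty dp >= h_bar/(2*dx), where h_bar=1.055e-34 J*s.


dp = h_bar / (2 * dx)
= 1.055e-34 / (2 * 1.0010e-09)
= 1.055e-34 / 2.0020e-09
= 5.2697e-26 kg*m/s

5.2697e-26


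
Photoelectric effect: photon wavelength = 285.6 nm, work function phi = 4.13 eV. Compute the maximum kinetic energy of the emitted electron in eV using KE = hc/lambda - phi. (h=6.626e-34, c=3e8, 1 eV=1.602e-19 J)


E_photon = hc / lambda
= (6.626e-34)(3e8) / (285.6e-9)
= 6.9601e-19 J
= 4.3446 eV
KE = E_photon - phi
= 4.3446 - 4.13
= 0.2146 eV

0.2146


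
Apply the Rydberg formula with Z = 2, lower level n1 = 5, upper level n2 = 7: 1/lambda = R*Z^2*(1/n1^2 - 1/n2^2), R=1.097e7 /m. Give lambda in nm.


1/lambda = R * Z^2 * (1/n1^2 - 1/n2^2)
= 1.097e7 * 2^2 * (1/5^2 - 1/7^2)
= 1.097e7 * 4 * (0.04 - 0.020408)
= 8.5969e+05 /m
lambda = 1 / 8.5969e+05
= 1163.2103 nm

1163.2103


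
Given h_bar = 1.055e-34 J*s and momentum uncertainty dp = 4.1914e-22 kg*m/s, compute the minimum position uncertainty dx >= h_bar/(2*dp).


dx = h_bar / (2 * dp)
= 1.055e-34 / (2 * 4.1914e-22)
= 1.055e-34 / 8.3828e-22
= 1.2585e-13 m

1.2585e-13


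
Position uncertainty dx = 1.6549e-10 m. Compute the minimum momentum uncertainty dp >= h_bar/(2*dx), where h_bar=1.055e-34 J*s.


dp = h_bar / (2 * dx)
= 1.055e-34 / (2 * 1.6549e-10)
= 1.055e-34 / 3.3098e-10
= 3.1875e-25 kg*m/s

3.1875e-25


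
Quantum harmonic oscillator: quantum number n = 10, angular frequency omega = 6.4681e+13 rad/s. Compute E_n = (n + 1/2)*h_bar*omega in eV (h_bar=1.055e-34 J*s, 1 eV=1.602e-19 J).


E = (n + 1/2) * h_bar * omega
= (10 + 0.5) * 1.055e-34 * 6.4681e+13
= 10.5 * 6.8238e-21
= 7.1650e-20 J
= 0.4473 eV

0.4473


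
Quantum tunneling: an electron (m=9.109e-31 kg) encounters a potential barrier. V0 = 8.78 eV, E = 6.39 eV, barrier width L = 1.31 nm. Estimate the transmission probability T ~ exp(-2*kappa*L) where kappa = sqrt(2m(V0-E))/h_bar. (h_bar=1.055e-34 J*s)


V0 - E = 2.39 eV = 3.8288e-19 J
kappa = sqrt(2 * m * (V0-E)) / h_bar
= sqrt(2 * 9.109e-31 * 3.8288e-19) / 1.055e-34
= 7.9164e+09 /m
2*kappa*L = 2 * 7.9164e+09 * 1.31e-9
= 20.741
T = exp(-20.741) = 9.824365e-10

9.824365e-10


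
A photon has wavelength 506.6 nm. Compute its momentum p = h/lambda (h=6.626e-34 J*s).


p = h / lambda
= 6.626e-34 / (506.6e-9)
= 6.626e-34 / 5.0660e-07
= 1.3079e-27 kg*m/s

1.3079e-27


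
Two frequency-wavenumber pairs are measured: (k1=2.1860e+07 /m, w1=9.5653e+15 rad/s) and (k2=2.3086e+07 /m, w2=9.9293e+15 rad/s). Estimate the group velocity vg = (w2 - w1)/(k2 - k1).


vg = (w2 - w1) / (k2 - k1)
= (9.9293e+15 - 9.5653e+15) / (2.3086e+07 - 2.1860e+07)
= 3.6400e+14 / 1.2260e+06
= 2.9690e+08 m/s

2.9690e+08


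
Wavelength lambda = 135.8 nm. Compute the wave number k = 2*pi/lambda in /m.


k = 2 * pi / lambda
= 6.2832 / (135.8e-9)
= 6.2832 / 1.3580e-07
= 4.6268e+07 /m

4.6268e+07


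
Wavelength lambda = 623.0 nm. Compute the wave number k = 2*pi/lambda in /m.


k = 2 * pi / lambda
= 6.2832 / (623.0e-9)
= 6.2832 / 6.2300e-07
= 1.0085e+07 /m

1.0085e+07


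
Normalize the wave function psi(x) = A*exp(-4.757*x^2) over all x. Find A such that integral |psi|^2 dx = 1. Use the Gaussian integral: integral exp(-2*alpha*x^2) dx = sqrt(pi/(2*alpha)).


integral |psi|^2 dx = A^2 * sqrt(pi/(2*alpha)) = 1
A^2 = sqrt(2*alpha/pi)
= sqrt(2 * 4.757 / pi)
= 1.74023
A = sqrt(1.74023)
= 1.3192

1.3192


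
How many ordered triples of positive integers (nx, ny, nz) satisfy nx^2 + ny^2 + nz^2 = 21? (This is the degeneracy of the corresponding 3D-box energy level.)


Enumerate all (nx, ny, nz) with nx^2 + ny^2 + nz^2 = 21:
(1,2,4)
(1,4,2)
(2,1,4)
(2,4,1)
(4,1,2)
(4,2,1)
Total degeneracy = 6

6


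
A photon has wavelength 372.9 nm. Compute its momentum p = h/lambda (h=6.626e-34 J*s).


p = h / lambda
= 6.626e-34 / (372.9e-9)
= 6.626e-34 / 3.7290e-07
= 1.7769e-27 kg*m/s

1.7769e-27


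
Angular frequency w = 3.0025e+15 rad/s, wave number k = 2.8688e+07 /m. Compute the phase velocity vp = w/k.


vp = w / k
= 3.0025e+15 / 2.8688e+07
= 1.0466e+08 m/s

1.0466e+08


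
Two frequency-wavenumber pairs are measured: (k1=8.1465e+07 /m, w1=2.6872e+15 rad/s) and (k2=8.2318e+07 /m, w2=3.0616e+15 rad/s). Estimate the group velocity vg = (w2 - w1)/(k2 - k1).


vg = (w2 - w1) / (k2 - k1)
= (3.0616e+15 - 2.6872e+15) / (8.2318e+07 - 8.1465e+07)
= 3.7440e+14 / 8.5300e+05
= 4.3892e+08 m/s

4.3892e+08


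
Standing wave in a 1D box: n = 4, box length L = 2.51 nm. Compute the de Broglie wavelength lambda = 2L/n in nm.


lambda = 2L / n
= 2 * 2.51 / 4
= 5.02 / 4
= 1.255 nm

1.255


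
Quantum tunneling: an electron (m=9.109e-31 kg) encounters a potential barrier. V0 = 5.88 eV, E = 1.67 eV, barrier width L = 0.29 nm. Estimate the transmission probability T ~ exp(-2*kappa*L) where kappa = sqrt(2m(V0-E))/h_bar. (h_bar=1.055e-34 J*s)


V0 - E = 4.21 eV = 6.7444e-19 J
kappa = sqrt(2 * m * (V0-E)) / h_bar
= sqrt(2 * 9.109e-31 * 6.7444e-19) / 1.055e-34
= 1.0507e+10 /m
2*kappa*L = 2 * 1.0507e+10 * 0.29e-9
= 6.0939
T = exp(-6.0939) = 2.256500e-03

2.256500e-03


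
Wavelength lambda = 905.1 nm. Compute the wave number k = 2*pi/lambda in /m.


k = 2 * pi / lambda
= 6.2832 / (905.1e-9)
= 6.2832 / 9.0510e-07
= 6.9420e+06 /m

6.9420e+06


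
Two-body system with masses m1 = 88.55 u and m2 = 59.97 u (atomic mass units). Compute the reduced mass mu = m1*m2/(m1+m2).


mu = m1 * m2 / (m1 + m2)
= 88.55 * 59.97 / (88.55 + 59.97)
= 5310.3435 / 148.52
= 35.7551 u

35.7551


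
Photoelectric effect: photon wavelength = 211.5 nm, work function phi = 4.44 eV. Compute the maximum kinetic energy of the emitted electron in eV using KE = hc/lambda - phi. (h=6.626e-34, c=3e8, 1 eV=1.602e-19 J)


E_photon = hc / lambda
= (6.626e-34)(3e8) / (211.5e-9)
= 9.3986e-19 J
= 5.8668 eV
KE = E_photon - phi
= 5.8668 - 4.44
= 1.4268 eV

1.4268


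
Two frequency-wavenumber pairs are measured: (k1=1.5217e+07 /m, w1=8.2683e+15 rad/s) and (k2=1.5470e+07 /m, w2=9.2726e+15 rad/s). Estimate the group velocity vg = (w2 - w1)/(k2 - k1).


vg = (w2 - w1) / (k2 - k1)
= (9.2726e+15 - 8.2683e+15) / (1.5470e+07 - 1.5217e+07)
= 1.0043e+15 / 2.5300e+05
= 3.9696e+09 m/s

3.9696e+09


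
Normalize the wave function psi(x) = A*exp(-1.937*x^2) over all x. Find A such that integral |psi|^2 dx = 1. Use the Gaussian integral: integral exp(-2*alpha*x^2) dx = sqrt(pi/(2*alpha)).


integral |psi|^2 dx = A^2 * sqrt(pi/(2*alpha)) = 1
A^2 = sqrt(2*alpha/pi)
= sqrt(2 * 1.937 / pi)
= 1.110465
A = sqrt(1.110465)
= 1.0538

1.0538


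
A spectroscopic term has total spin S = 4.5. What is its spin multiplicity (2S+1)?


Spin multiplicity = 2S + 1
= 2 * 4.5 + 1
= 9.0 + 1
= 10

10


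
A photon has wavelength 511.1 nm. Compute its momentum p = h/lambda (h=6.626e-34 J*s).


p = h / lambda
= 6.626e-34 / (511.1e-9)
= 6.626e-34 / 5.1110e-07
= 1.2964e-27 kg*m/s

1.2964e-27


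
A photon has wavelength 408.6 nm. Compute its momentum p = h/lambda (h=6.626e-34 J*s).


p = h / lambda
= 6.626e-34 / (408.6e-9)
= 6.626e-34 / 4.0860e-07
= 1.6216e-27 kg*m/s

1.6216e-27


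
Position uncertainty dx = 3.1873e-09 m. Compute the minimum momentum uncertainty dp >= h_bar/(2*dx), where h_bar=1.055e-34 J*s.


dp = h_bar / (2 * dx)
= 1.055e-34 / (2 * 3.1873e-09)
= 1.055e-34 / 6.3746e-09
= 1.6550e-26 kg*m/s

1.6550e-26


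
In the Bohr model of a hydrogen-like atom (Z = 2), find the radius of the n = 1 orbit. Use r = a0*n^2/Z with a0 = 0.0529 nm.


r = a0 * n^2 / Z
= 0.0529 * 1^2 / 2
= 0.0529 * 1 / 2
= 0.0265 nm

0.0265


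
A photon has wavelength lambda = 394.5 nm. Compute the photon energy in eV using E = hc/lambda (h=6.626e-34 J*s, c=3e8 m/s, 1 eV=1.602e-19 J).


E = hc / lambda
= (6.626e-34)(3e8) / (394.5e-9)
= 1.9878e-25 / 3.9450e-07
= 5.0388e-19 J
Converting to eV: 5.0388e-19 / 1.602e-19
= 3.1453 eV

3.1453


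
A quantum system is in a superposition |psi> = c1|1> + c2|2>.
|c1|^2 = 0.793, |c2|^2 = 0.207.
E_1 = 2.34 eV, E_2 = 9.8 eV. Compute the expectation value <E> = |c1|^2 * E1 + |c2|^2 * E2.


<E> = |c1|^2 * E1 + |c2|^2 * E2
= 0.793 * 2.34 + 0.207 * 9.8
= 1.8556 + 2.0286
= 3.8842 eV

3.8842


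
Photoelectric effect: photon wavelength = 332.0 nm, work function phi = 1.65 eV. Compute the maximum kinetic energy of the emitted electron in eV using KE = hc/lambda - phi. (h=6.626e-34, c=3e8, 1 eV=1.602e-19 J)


E_photon = hc / lambda
= (6.626e-34)(3e8) / (332.0e-9)
= 5.9873e-19 J
= 3.7374 eV
KE = E_photon - phi
= 3.7374 - 1.65
= 2.0874 eV

2.0874


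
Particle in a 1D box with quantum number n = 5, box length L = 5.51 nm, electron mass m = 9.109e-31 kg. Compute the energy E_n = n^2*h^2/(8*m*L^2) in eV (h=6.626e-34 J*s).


E = n^2 * h^2 / (8 * m * L^2)
= 5^2 * (6.626e-34)^2 / (8 * 9.109e-31 * (5.51e-9)^2)
= 25 * 4.3904e-67 / (8 * 9.109e-31 * 3.0360e-17)
= 4.9611e-20 J
= 0.3097 eV

0.3097


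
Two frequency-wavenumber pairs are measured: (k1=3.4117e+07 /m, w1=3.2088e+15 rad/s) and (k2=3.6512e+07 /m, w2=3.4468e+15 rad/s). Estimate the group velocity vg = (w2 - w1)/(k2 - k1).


vg = (w2 - w1) / (k2 - k1)
= (3.4468e+15 - 3.2088e+15) / (3.6512e+07 - 3.4117e+07)
= 2.3800e+14 / 2.3950e+06
= 9.9374e+07 m/s

9.9374e+07


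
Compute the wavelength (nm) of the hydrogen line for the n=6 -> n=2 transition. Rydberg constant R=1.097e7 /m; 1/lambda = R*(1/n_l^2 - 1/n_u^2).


1/lambda = R * (1/n_l^2 - 1/n_u^2)
= 1.097e7 * (1/2^2 - 1/6^2)
= 1.097e7 * (0.25 - 0.027778)
= 1.097e7 * 0.222222
= 2.4378e+06 /m
lambda = 1 / 2.4378e+06 = 410.2097 nm

410.2097


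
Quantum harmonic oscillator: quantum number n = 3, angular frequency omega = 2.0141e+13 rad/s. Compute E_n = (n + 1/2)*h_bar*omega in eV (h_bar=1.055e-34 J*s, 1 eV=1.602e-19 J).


E = (n + 1/2) * h_bar * omega
= (3 + 0.5) * 1.055e-34 * 2.0141e+13
= 3.5 * 2.1249e-21
= 7.4371e-21 J
= 0.0464 eV

0.0464


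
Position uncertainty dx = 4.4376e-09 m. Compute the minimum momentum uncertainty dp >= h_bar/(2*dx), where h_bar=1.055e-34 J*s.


dp = h_bar / (2 * dx)
= 1.055e-34 / (2 * 4.4376e-09)
= 1.055e-34 / 8.8752e-09
= 1.1887e-26 kg*m/s

1.1887e-26


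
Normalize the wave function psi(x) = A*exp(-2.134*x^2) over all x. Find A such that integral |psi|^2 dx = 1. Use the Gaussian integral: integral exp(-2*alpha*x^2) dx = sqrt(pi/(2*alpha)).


integral |psi|^2 dx = A^2 * sqrt(pi/(2*alpha)) = 1
A^2 = sqrt(2*alpha/pi)
= sqrt(2 * 2.134 / pi)
= 1.165567
A = sqrt(1.165567)
= 1.0796

1.0796


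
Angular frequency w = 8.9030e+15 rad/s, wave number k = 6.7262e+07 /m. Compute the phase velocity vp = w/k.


vp = w / k
= 8.9030e+15 / 6.7262e+07
= 1.3236e+08 m/s

1.3236e+08


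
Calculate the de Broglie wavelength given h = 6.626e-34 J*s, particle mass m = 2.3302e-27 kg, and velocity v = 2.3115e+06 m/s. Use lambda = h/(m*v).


lambda = h / (m * v)
= 6.626e-34 / (2.3302e-27 * 2.3115e+06)
= 6.626e-34 / 5.3863e-21
= 1.2302e-13 m

1.2302e-13


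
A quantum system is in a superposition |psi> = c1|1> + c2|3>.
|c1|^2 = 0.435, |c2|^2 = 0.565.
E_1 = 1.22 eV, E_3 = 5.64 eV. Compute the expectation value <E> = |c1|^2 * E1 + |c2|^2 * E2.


<E> = |c1|^2 * E1 + |c2|^2 * E2
= 0.435 * 1.22 + 0.565 * 5.64
= 0.5307 + 3.1866
= 3.7173 eV

3.7173


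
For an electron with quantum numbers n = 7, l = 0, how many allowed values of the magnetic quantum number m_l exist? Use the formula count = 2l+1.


m_l ranges from -l to +l in integer steps
So m_l goes from -0 to +0
Count = 2l + 1 = 2*0 + 1
= 1

1


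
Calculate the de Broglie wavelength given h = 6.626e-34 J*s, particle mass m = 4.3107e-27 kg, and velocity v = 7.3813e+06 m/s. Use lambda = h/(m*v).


lambda = h / (m * v)
= 6.626e-34 / (4.3107e-27 * 7.3813e+06)
= 6.626e-34 / 3.1819e-20
= 2.0824e-14 m

2.0824e-14


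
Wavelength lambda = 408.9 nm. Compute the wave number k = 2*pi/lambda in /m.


k = 2 * pi / lambda
= 6.2832 / (408.9e-9)
= 6.2832 / 4.0890e-07
= 1.5366e+07 /m

1.5366e+07


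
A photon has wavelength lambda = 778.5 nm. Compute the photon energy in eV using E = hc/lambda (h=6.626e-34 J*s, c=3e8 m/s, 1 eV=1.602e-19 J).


E = hc / lambda
= (6.626e-34)(3e8) / (778.5e-9)
= 1.9878e-25 / 7.7850e-07
= 2.5534e-19 J
Converting to eV: 2.5534e-19 / 1.602e-19
= 1.5939 eV

1.5939


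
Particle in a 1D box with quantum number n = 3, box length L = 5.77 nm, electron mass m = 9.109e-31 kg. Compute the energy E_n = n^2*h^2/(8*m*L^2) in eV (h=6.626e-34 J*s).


E = n^2 * h^2 / (8 * m * L^2)
= 3^2 * (6.626e-34)^2 / (8 * 9.109e-31 * (5.77e-9)^2)
= 9 * 4.3904e-67 / (8 * 9.109e-31 * 3.3293e-17)
= 1.6287e-20 J
= 0.1017 eV

0.1017


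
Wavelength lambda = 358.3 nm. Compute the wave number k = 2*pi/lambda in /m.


k = 2 * pi / lambda
= 6.2832 / (358.3e-9)
= 6.2832 / 3.5830e-07
= 1.7536e+07 /m

1.7536e+07


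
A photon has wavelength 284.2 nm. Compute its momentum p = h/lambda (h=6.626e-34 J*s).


p = h / lambda
= 6.626e-34 / (284.2e-9)
= 6.626e-34 / 2.8420e-07
= 2.3315e-27 kg*m/s

2.3315e-27


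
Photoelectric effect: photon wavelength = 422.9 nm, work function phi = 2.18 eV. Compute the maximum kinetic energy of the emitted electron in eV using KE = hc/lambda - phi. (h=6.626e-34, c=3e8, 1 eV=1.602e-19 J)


E_photon = hc / lambda
= (6.626e-34)(3e8) / (422.9e-9)
= 4.7004e-19 J
= 2.9341 eV
KE = E_photon - phi
= 2.9341 - 2.18
= 0.7541 eV

0.7541


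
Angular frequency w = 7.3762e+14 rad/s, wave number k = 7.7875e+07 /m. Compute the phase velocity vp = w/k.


vp = w / k
= 7.3762e+14 / 7.7875e+07
= 9.4718e+06 m/s

9.4718e+06


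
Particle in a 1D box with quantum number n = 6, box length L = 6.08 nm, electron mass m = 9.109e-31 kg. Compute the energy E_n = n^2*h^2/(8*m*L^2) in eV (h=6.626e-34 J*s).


E = n^2 * h^2 / (8 * m * L^2)
= 6^2 * (6.626e-34)^2 / (8 * 9.109e-31 * (6.08e-9)^2)
= 36 * 4.3904e-67 / (8 * 9.109e-31 * 3.6966e-17)
= 5.8673e-20 J
= 0.3662 eV

0.3662


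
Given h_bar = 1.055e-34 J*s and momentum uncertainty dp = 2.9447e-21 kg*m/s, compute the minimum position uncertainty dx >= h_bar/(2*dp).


dx = h_bar / (2 * dp)
= 1.055e-34 / (2 * 2.9447e-21)
= 1.055e-34 / 5.8894e-21
= 1.7914e-14 m

1.7914e-14


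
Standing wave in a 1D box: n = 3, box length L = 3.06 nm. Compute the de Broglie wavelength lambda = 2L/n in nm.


lambda = 2L / n
= 2 * 3.06 / 3
= 6.12 / 3
= 2.04 nm

2.04


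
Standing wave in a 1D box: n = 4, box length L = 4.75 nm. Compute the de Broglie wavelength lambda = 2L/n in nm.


lambda = 2L / n
= 2 * 4.75 / 4
= 9.5 / 4
= 2.375 nm

2.375


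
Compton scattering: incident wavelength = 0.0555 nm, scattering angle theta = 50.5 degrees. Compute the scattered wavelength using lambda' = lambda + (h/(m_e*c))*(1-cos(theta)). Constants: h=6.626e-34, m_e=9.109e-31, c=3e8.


Compton wavelength: h/(m_e*c) = 2.4247e-12 m
d_lambda = 2.4247e-12 * (1 - cos(50.5 deg))
= 2.4247e-12 * 0.363922
= 8.8240e-13 m = 0.000882 nm
lambda' = 0.0555 + 0.000882
= 0.056382 nm

0.056382


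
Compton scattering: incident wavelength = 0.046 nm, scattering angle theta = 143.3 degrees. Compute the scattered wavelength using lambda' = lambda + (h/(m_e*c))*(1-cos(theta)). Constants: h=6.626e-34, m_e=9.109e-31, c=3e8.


Compton wavelength: h/(m_e*c) = 2.4247e-12 m
d_lambda = 2.4247e-12 * (1 - cos(143.3 deg))
= 2.4247e-12 * 1.801776
= 4.3688e-12 m = 0.004369 nm
lambda' = 0.046 + 0.004369
= 0.050369 nm

0.050369


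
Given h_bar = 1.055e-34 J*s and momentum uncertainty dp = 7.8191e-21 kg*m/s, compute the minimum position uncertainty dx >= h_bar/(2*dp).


dx = h_bar / (2 * dp)
= 1.055e-34 / (2 * 7.8191e-21)
= 1.055e-34 / 1.5638e-20
= 6.7463e-15 m

6.7463e-15


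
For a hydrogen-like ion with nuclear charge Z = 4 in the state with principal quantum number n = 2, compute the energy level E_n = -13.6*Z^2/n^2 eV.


E_n = -13.6 * Z^2 / n^2
= -13.6 * 4^2 / 2^2
= -13.6 * 16 / 4
= -54.4 eV

-54.4


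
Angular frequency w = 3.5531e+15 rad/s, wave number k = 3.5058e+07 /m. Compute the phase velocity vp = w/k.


vp = w / k
= 3.5531e+15 / 3.5058e+07
= 1.0135e+08 m/s

1.0135e+08


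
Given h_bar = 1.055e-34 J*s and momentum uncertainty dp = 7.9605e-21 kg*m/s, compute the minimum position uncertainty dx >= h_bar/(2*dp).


dx = h_bar / (2 * dp)
= 1.055e-34 / (2 * 7.9605e-21)
= 1.055e-34 / 1.5921e-20
= 6.6265e-15 m

6.6265e-15


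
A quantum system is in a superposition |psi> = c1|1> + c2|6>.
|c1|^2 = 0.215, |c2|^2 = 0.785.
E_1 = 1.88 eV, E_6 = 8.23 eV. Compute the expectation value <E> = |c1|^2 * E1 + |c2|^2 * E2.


<E> = |c1|^2 * E1 + |c2|^2 * E2
= 0.215 * 1.88 + 0.785 * 8.23
= 0.4042 + 6.4606
= 6.8648 eV

6.8648


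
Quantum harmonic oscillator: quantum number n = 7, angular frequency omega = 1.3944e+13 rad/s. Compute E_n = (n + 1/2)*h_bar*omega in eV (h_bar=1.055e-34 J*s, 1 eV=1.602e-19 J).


E = (n + 1/2) * h_bar * omega
= (7 + 0.5) * 1.055e-34 * 1.3944e+13
= 7.5 * 1.4711e-21
= 1.1033e-20 J
= 0.0689 eV

0.0689


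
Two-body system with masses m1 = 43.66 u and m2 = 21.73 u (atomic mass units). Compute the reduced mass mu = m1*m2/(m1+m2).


mu = m1 * m2 / (m1 + m2)
= 43.66 * 21.73 / (43.66 + 21.73)
= 948.7318 / 65.39
= 14.5088 u

14.5088


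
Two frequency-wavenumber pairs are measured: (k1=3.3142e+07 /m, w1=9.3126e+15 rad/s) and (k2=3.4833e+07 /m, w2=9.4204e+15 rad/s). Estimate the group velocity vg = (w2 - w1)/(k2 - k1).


vg = (w2 - w1) / (k2 - k1)
= (9.4204e+15 - 9.3126e+15) / (3.4833e+07 - 3.3142e+07)
= 1.0780e+14 / 1.6910e+06
= 6.3749e+07 m/s

6.3749e+07


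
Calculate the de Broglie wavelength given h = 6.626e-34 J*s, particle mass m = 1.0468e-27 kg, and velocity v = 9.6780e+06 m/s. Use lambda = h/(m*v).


lambda = h / (m * v)
= 6.626e-34 / (1.0468e-27 * 9.6780e+06)
= 6.626e-34 / 1.0131e-20
= 6.5404e-14 m

6.5404e-14


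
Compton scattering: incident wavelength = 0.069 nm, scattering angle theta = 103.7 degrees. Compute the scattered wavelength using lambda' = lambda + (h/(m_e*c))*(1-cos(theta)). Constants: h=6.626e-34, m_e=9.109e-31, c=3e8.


Compton wavelength: h/(m_e*c) = 2.4247e-12 m
d_lambda = 2.4247e-12 * (1 - cos(103.7 deg))
= 2.4247e-12 * 1.236838
= 2.9990e-12 m = 0.002999 nm
lambda' = 0.069 + 0.002999
= 0.071999 nm

0.071999


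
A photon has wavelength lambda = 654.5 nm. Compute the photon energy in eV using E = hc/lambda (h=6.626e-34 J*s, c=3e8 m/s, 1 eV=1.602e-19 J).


E = hc / lambda
= (6.626e-34)(3e8) / (654.5e-9)
= 1.9878e-25 / 6.5450e-07
= 3.0371e-19 J
Converting to eV: 3.0371e-19 / 1.602e-19
= 1.8958 eV

1.8958


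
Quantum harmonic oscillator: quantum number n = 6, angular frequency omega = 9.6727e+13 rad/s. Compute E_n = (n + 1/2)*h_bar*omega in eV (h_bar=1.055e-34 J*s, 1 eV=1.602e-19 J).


E = (n + 1/2) * h_bar * omega
= (6 + 0.5) * 1.055e-34 * 9.6727e+13
= 6.5 * 1.0205e-20
= 6.6331e-20 J
= 0.414 eV

0.414


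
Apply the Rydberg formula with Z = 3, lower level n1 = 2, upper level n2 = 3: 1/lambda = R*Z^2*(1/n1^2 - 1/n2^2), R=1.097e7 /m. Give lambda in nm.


1/lambda = R * Z^2 * (1/n1^2 - 1/n2^2)
= 1.097e7 * 3^2 * (1/2^2 - 1/3^2)
= 1.097e7 * 9 * (0.25 - 0.111111)
= 1.3712e+07 /m
lambda = 1 / 1.3712e+07
= 72.9262 nm

72.9262


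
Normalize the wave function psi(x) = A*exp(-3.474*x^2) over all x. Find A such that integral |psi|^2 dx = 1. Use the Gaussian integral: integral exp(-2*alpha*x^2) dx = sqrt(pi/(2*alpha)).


integral |psi|^2 dx = A^2 * sqrt(pi/(2*alpha)) = 1
A^2 = sqrt(2*alpha/pi)
= sqrt(2 * 3.474 / pi)
= 1.487151
A = sqrt(1.487151)
= 1.2195

1.2195


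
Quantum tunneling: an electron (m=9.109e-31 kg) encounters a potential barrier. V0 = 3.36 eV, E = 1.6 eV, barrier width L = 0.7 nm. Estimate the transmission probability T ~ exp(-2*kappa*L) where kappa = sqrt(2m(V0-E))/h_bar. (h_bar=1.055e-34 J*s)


V0 - E = 1.76 eV = 2.8195e-19 J
kappa = sqrt(2 * m * (V0-E)) / h_bar
= sqrt(2 * 9.109e-31 * 2.8195e-19) / 1.055e-34
= 6.7934e+09 /m
2*kappa*L = 2 * 6.7934e+09 * 0.7e-9
= 9.5107
T = exp(-9.5107) = 7.405351e-05

7.405351e-05


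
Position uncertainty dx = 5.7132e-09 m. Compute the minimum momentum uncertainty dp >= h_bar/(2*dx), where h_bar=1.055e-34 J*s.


dp = h_bar / (2 * dx)
= 1.055e-34 / (2 * 5.7132e-09)
= 1.055e-34 / 1.1426e-08
= 9.2330e-27 kg*m/s

9.2330e-27


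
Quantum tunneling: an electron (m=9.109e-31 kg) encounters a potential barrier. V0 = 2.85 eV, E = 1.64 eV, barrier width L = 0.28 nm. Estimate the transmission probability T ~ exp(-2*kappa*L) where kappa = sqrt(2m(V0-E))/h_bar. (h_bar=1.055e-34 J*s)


V0 - E = 1.21 eV = 1.9384e-19 J
kappa = sqrt(2 * m * (V0-E)) / h_bar
= sqrt(2 * 9.109e-31 * 1.9384e-19) / 1.055e-34
= 5.6328e+09 /m
2*kappa*L = 2 * 5.6328e+09 * 0.28e-9
= 3.1543
T = exp(-3.1543) = 4.266613e-02

4.266613e-02


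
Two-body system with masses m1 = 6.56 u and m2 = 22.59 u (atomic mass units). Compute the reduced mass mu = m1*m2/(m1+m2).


mu = m1 * m2 / (m1 + m2)
= 6.56 * 22.59 / (6.56 + 22.59)
= 148.1904 / 29.15
= 5.0837 u

5.0837


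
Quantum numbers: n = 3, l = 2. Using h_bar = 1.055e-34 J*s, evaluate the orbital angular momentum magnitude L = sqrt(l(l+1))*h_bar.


L = sqrt(l*(l+1)) * h_bar
= sqrt(2 * 3) * 1.055e-34
= sqrt(6) * 1.055e-34
= 2.4495 * 1.055e-34
= 2.5842e-34 J*s

2.5842e-34


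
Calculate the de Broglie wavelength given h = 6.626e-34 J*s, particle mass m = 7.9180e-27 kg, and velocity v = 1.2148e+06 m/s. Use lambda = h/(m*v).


lambda = h / (m * v)
= 6.626e-34 / (7.9180e-27 * 1.2148e+06)
= 6.626e-34 / 9.6188e-21
= 6.8886e-14 m

6.8886e-14


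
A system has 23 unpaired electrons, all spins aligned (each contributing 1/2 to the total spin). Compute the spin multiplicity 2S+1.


Total spin S = N * (1/2) = 23 * 0.5 = 11.5
Spin multiplicity = 2S + 1
= 2 * 11.5 + 1
= 24

24


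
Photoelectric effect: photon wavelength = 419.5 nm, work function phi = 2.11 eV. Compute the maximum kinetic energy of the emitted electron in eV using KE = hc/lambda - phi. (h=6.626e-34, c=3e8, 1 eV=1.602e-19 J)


E_photon = hc / lambda
= (6.626e-34)(3e8) / (419.5e-9)
= 4.7385e-19 J
= 2.9579 eV
KE = E_photon - phi
= 2.9579 - 2.11
= 0.8479 eV

0.8479


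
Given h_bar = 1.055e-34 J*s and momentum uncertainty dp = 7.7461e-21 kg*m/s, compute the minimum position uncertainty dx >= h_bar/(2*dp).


dx = h_bar / (2 * dp)
= 1.055e-34 / (2 * 7.7461e-21)
= 1.055e-34 / 1.5492e-20
= 6.8099e-15 m

6.8099e-15


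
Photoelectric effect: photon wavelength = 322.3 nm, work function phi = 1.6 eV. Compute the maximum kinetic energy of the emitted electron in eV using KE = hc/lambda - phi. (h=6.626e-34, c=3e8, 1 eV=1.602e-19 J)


E_photon = hc / lambda
= (6.626e-34)(3e8) / (322.3e-9)
= 6.1675e-19 J
= 3.8499 eV
KE = E_photon - phi
= 3.8499 - 1.6
= 2.2499 eV

2.2499


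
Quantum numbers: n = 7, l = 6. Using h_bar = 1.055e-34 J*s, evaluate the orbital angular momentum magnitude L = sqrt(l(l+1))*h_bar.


L = sqrt(l*(l+1)) * h_bar
= sqrt(6 * 7) * 1.055e-34
= sqrt(42) * 1.055e-34
= 6.4807 * 1.055e-34
= 6.8372e-34 J*s

6.8372e-34


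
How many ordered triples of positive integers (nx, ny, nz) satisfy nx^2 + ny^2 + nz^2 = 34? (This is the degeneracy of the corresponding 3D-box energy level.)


Enumerate all (nx, ny, nz) with nx^2 + ny^2 + nz^2 = 34:
(3,3,4)
(3,4,3)
(4,3,3)
Total degeneracy = 3

3


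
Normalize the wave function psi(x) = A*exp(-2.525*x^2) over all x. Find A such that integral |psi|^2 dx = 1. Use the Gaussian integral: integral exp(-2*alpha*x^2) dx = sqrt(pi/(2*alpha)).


integral |psi|^2 dx = A^2 * sqrt(pi/(2*alpha)) = 1
A^2 = sqrt(2*alpha/pi)
= sqrt(2 * 2.525 / pi)
= 1.267858
A = sqrt(1.267858)
= 1.126

1.126


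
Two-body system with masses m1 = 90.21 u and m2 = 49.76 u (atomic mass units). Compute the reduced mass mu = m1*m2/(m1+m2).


mu = m1 * m2 / (m1 + m2)
= 90.21 * 49.76 / (90.21 + 49.76)
= 4488.8496 / 139.97
= 32.0701 u

32.0701


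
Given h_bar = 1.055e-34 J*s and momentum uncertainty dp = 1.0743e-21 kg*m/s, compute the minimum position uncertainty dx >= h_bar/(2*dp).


dx = h_bar / (2 * dp)
= 1.055e-34 / (2 * 1.0743e-21)
= 1.055e-34 / 2.1486e-21
= 4.9102e-14 m

4.9102e-14


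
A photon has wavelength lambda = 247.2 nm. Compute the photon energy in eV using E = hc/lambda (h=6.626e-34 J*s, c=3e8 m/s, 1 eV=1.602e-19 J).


E = hc / lambda
= (6.626e-34)(3e8) / (247.2e-9)
= 1.9878e-25 / 2.4720e-07
= 8.0413e-19 J
Converting to eV: 8.0413e-19 / 1.602e-19
= 5.0195 eV

5.0195


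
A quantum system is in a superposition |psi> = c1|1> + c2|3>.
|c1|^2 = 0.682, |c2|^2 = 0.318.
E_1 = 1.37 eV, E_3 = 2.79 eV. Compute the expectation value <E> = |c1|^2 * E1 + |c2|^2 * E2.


<E> = |c1|^2 * E1 + |c2|^2 * E2
= 0.682 * 1.37 + 0.318 * 2.79
= 0.9343 + 0.8872
= 1.8216 eV

1.8216


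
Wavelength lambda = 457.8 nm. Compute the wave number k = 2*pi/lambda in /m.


k = 2 * pi / lambda
= 6.2832 / (457.8e-9)
= 6.2832 / 4.5780e-07
= 1.3725e+07 /m

1.3725e+07


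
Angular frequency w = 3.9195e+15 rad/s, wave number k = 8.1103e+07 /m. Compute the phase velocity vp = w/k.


vp = w / k
= 3.9195e+15 / 8.1103e+07
= 4.8327e+07 m/s

4.8327e+07


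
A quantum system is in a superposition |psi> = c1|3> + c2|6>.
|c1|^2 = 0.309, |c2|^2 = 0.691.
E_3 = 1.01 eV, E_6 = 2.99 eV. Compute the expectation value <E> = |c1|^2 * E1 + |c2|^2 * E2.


<E> = |c1|^2 * E1 + |c2|^2 * E2
= 0.309 * 1.01 + 0.691 * 2.99
= 0.3121 + 2.0661
= 2.3782 eV

2.3782


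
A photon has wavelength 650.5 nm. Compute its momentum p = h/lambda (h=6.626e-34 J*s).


p = h / lambda
= 6.626e-34 / (650.5e-9)
= 6.626e-34 / 6.5050e-07
= 1.0186e-27 kg*m/s

1.0186e-27


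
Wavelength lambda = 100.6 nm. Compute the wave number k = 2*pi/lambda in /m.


k = 2 * pi / lambda
= 6.2832 / (100.6e-9)
= 6.2832 / 1.0060e-07
= 6.2457e+07 /m

6.2457e+07


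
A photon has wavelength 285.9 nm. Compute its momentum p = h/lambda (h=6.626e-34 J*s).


p = h / lambda
= 6.626e-34 / (285.9e-9)
= 6.626e-34 / 2.8590e-07
= 2.3176e-27 kg*m/s

2.3176e-27


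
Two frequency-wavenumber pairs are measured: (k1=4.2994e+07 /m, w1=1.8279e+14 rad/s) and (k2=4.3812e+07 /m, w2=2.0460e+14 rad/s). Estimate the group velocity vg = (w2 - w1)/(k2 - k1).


vg = (w2 - w1) / (k2 - k1)
= (2.0460e+14 - 1.8279e+14) / (4.3812e+07 - 4.2994e+07)
= 2.1810e+13 / 8.1800e+05
= 2.6663e+07 m/s

2.6663e+07


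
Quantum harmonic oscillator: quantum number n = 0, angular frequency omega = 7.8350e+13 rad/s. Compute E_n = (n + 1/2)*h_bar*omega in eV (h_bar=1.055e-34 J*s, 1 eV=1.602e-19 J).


E = (n + 1/2) * h_bar * omega
= (0 + 0.5) * 1.055e-34 * 7.8350e+13
= 0.5 * 8.2659e-21
= 4.1330e-21 J
= 0.0258 eV

0.0258


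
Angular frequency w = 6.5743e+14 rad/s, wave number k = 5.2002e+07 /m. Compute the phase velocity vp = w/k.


vp = w / k
= 6.5743e+14 / 5.2002e+07
= 1.2642e+07 m/s

1.2642e+07


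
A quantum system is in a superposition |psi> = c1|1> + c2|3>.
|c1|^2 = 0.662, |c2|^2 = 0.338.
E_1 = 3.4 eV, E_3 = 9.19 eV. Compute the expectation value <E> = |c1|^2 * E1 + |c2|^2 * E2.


<E> = |c1|^2 * E1 + |c2|^2 * E2
= 0.662 * 3.4 + 0.338 * 9.19
= 2.2508 + 3.1062
= 5.357 eV

5.357


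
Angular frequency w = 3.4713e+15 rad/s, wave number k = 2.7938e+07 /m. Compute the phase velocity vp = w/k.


vp = w / k
= 3.4713e+15 / 2.7938e+07
= 1.2425e+08 m/s

1.2425e+08


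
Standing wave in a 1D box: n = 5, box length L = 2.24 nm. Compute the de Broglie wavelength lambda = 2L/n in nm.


lambda = 2L / n
= 2 * 2.24 / 5
= 4.48 / 5
= 0.896 nm

0.896


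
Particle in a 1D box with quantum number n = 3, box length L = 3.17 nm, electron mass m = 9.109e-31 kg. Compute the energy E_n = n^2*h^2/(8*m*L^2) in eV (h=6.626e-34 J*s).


E = n^2 * h^2 / (8 * m * L^2)
= 3^2 * (6.626e-34)^2 / (8 * 9.109e-31 * (3.17e-9)^2)
= 9 * 4.3904e-67 / (8 * 9.109e-31 * 1.0049e-17)
= 5.3959e-20 J
= 0.3368 eV

0.3368
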